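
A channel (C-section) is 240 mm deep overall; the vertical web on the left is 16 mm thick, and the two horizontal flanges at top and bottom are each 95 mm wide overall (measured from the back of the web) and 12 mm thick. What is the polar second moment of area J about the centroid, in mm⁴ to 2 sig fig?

J ≈ 4.7 × 10⁷ mm⁴

Break the section into simple shapes (no overlaps), measuring from the bottom-left corner of the bounding box.
Web: 16 × 240, A = 3 840 mm², y = 120 mm, Ī = 18 432 000 mm⁴.
Top flange (beyond web): 79 × 12, A = 948 mm², y = 234 mm, Ī = 11 376 mm⁴.
Bottom flange (beyond web): 79 × 12, A = 948 mm², y = 6 mm, Ī = 11 376 mm⁴.
By symmetry the centroid is at mid-height, ȳ = 120 mm.
Transfer each piece to the centroidal x-axis using Ī + A·d² with d = y − 120:
  web: d = 0 mm → contributes +18 432 000 mm⁴
  top flange (beyond web): d = 114 mm → contributes +12 331 584 mm⁴
  bottom flange (beyond web): d = -114 mm → contributes +12 331 584 mm⁴
Total I = 43 095 168 mm⁴.
For the y-axis: x̄ = 23.7 mm.
Repeating about the centroidal y-axis gives I_y = 3 931 831 mm⁴.
Polar second moment: J = I_x + I_y = 47 026 999 mm⁴.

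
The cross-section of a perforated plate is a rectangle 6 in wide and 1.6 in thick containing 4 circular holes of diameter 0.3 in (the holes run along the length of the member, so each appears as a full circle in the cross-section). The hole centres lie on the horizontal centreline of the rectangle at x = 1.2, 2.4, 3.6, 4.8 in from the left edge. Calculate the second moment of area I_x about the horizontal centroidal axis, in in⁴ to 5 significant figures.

Split into non-overlapping primitives; take the origin at the lower-left of the bounding box.
Plate: 6 × 1.6, A = 9.6 in², y = 0.8 in, Ī = 2.048 in⁴.
Hole 1 (subtracted): ⌀0.3, A = 0.07068583 in², y = 0.8 in, Ī = 0.0003976078 in⁴.
Hole 2 (subtracted): ⌀0.3, A = 0.07068583 in², y = 0.8 in, Ī = 0.0003976078 in⁴.
Hole 3 (subtracted): ⌀0.3, A = 0.07068583 in², y = 0.8 in, Ī = 0.0003976078 in⁴.
Hole 4 (subtracted): ⌀0.3, A = 0.07068583 in², y = 0.8 in, Ī = 0.0003976078 in⁴.
By symmetry the centroid is at mid-height, ȳ = 0.8 in.
All pieces are centred on the horizontal centroidal axis, so I = ΣĪ (holes subtracted) = 2.04641 in⁴.

I_x ≈ 2.0464 in⁴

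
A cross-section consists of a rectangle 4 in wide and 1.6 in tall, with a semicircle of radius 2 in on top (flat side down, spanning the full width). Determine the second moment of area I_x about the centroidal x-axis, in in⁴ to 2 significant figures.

Break the section into simple shapes (no overlaps), measuring from the bottom-left corner of the bounding box.
Rectangular body: 4 × 1.6, A = 6.4 in², y = 0.8 in, Ī = 1.365 in⁴.
Semicircular cap: semicircle r = 2, A = 6.283 in², y = 2.449 in, Ī = 1.756 in⁴.
Centroid: ȳ = ΣA·y / ΣA = 1.617 in.
Transfer each piece to the centroidal x-axis using Ī + A·d² with d = y − 1.617:
  rectangular body: d = -0.8168 in → contributes +5.635 in⁴
  semicircular cap: d = 0.832 in → contributes +6.106 in⁴
Total I = 11.74 in⁴.

I_x ≈ 12 in⁴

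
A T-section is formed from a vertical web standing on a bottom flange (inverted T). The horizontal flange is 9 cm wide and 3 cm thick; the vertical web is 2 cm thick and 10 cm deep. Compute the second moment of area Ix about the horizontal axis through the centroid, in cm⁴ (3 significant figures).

Split into non-overlapping primitives; take the origin at the lower-left of the bounding box.
Flange: 9 × 3, A = 27 cm², y = 1.5 cm, Ī = 20.25 cm⁴.
Web: 2 × 10, A = 20 cm², y = 8 cm, Ī = 166.67 cm⁴.
Centroid: ȳ = ΣA·y / ΣA = 4.266 cm.
Transfer each piece to the horizontal axis through the centroid using Ī + A·d² with d = y − 4.266:
  flange: d = -2.766 cm → contributes +226.81 cm⁴
  web: d = 3.734 cm → contributes +445.53 cm⁴
Total I = 672.34 cm⁴.

Ix ≈ 672 cm⁴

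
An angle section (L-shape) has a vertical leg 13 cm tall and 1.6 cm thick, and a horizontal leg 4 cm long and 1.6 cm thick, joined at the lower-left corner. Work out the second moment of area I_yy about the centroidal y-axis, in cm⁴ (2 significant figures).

I_yy ≈ 19 cm⁴

Split into non-overlapping primitives; take the origin at the lower-left of the bounding box.
Vertical leg: 1.6 × 13, A = 20.8 cm², x = 0.8 cm, Ī = 4.437 cm⁴.
Horizontal leg (remainder): 2.4 × 1.6, A = 3.84 cm², x = 2.8 cm, Ī = 1.843 cm⁴.
Centroid: x̄ = ΣA·x / ΣA = 1.112 cm.
Transfer each piece to the centroidal y-axis using Ī + A·d² with d = x − 1.112:
  vertical leg: d = -0.3117 cm → contributes +6.458 cm⁴
  horizontal leg (remainder): d = 1.688 cm → contributes +12.79 cm⁴
Total I = 19.25 cm⁴.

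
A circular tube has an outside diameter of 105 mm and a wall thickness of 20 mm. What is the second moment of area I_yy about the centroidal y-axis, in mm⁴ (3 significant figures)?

Break the section into simple shapes (no overlaps), measuring from the bottom-left corner of the bounding box.
Outer circle: ⌀105, A = 8 659 mm², x = 52.5 mm, Ī = 5 966 602 mm⁴.
Bore (subtracted): ⌀65, A = 3318.3 mm², x = 52.5 mm, Ī = 876 241 mm⁴.
By symmetry the centroid is at mid-width, x̄ = 52.5 mm.
All pieces are centred on the centroidal y-axis, so I = ΣĪ (holes subtracted) = 5 090 362 mm⁴.

I_yy ≈ 5.09 × 10⁶ mm⁴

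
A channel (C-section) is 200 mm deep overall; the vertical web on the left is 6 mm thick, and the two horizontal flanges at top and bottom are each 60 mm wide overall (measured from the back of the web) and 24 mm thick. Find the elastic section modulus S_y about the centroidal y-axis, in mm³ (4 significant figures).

S_y ≈ 3.759 × 10⁴ mm³

Treat the section as a set of non-overlapping primitives; coordinates are from the bounding-box lower-left.
Web: 6 × 200, A = 1 200 mm², x = 3 mm, Ī = 3 600 mm⁴.
Top flange (beyond web): 54 × 24, A = 1 296 mm², x = 33 mm, Ī = 314 928 mm⁴.
Bottom flange (beyond web): 54 × 24, A = 1 296 mm², x = 33 mm, Ī = 314 928 mm⁴.
Centroid: x̄ = ΣA·x / ΣA = 23.5063 mm.
Transfer each piece to the centroidal y-axis using Ī + A·d² with d = x − 23.5063:
  web: d = -20.5063 mm → contributes +508 211 mm⁴
  top flange (beyond web): d = 9.49367 mm → contributes +431 736 mm⁴
  bottom flange (beyond web): d = 9.49367 mm → contributes +431 736 mm⁴
Total I = 1 371 684 mm⁴.
Extreme fibre distance c = 36.4937 mm; S = I/c = 37586.9 mm³.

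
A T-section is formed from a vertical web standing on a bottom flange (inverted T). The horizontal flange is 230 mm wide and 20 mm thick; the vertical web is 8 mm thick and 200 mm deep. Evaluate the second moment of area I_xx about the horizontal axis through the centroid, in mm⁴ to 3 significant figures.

Decompose the section into non-overlapping parts with the origin at the bottom-left of its bounding rectangle.
Flange: 230 × 20, A = 4 600 mm², y = 10 mm, Ī = 153 333 mm⁴.
Web: 8 × 200, A = 1 600 mm², y = 120 mm, Ī = 5 333 333 mm⁴.
Centroid: ȳ = ΣA·y / ΣA = 38.387 mm.
Transfer each piece to the horizontal axis through the centroid using Ī + A·d² with d = y − 38.387:
  flange: d = -28.387 mm → contributes +3 860 139 mm⁴
  web: d = 81.613 mm → contributes +15 990 399 mm⁴
Total I = 19 850 538 mm⁴.

I_xx ≈ 1.99 × 10⁷ mm⁴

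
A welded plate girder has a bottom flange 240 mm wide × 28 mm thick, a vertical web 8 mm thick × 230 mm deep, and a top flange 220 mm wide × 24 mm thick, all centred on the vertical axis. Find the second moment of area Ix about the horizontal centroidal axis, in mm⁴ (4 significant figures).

Ix ≈ 2.030 × 10⁸ mm⁴

Split into non-overlapping primitives; take the origin at the lower-left of the bounding box.
Bottom plate: 240 × 28, A = 6 720 mm², y = 14 mm, Ī = 439 040 mm⁴.
Web plate: 8 × 230, A = 1 840 mm², y = 143 mm, Ī = 8 111 333 mm⁴.
Top plate: 220 × 24, A = 5 280 mm², y = 270 mm, Ī = 253 440 mm⁴.
Centroid: ȳ = ΣA·y / ΣA = 128.815 mm.
Transfer each piece to the horizontal centroidal axis using Ī + A·d² with d = y − 128.815:
  bottom plate: d = -114.815 mm → contributes +89 025 379 mm⁴
  web plate: d = 14.185 mm → contributes +8 481 566 mm⁴
  top plate: d = 141.185 mm → contributes +105 500 715 mm⁴
Total I = 203 007 660 mm⁴.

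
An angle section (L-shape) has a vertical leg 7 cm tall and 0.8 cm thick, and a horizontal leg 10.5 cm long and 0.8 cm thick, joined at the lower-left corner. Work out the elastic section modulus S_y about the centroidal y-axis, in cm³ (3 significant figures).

Treat the section as a set of non-overlapping primitives; coordinates are from the bounding-box lower-left.
Vertical leg: 0.8 × 7, A = 5.6 cm², x = 0.4 cm, Ī = 0.29867 cm⁴.
Horizontal leg (remainder): 9.7 × 0.8, A = 7.76 cm², x = 5.65 cm, Ī = 60.845 cm⁴.
Centroid: x̄ = ΣA·x / ΣA = 3.4494 cm.
Transfer each piece to the centroidal y-axis using Ī + A·d² with d = x − 3.4494:
  vertical leg: d = -3.0494 cm → contributes +52.372 cm⁴
  horizontal leg (remainder): d = 2.2006 cm → contributes +98.424 cm⁴
Total I = 150.8 cm⁴.
Extreme fibre distance c = 7.0506 cm; S = I/c = 21.388 cm³.

S_y ≈ 21.4 cm³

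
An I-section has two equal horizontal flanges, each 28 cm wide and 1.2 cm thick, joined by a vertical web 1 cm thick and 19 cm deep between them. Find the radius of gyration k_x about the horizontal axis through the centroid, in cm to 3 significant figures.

Break the section into simple shapes (no overlaps), measuring from the bottom-left corner of the bounding box.
Bottom flange: 28 × 1.2, A = 33.6 cm², y = 0.6 cm, Ī = 4.032 cm⁴.
Web: 1 × 19, A = 19 cm², y = 10.7 cm, Ī = 571.58 cm⁴.
Top flange: 28 × 1.2, A = 33.6 cm², y = 20.8 cm, Ī = 4.032 cm⁴.
By symmetry the centroid is at mid-height, ȳ = 10.7 cm.
Transfer each piece to the horizontal axis through the centroid using Ī + A·d² with d = y − 10.7:
  bottom flange: d = -10.1 cm → contributes +3431.6 cm⁴
  web: d = 0 cm → contributes +571.58 cm⁴
  top flange: d = 10.1 cm → contributes +3431.6 cm⁴
Total I = 7434.7 cm⁴.
Radius of gyration: k = √(I/A) = √(7434.7 / 86.2) = 9.2871 cm.

k_x ≈ 9.29 cm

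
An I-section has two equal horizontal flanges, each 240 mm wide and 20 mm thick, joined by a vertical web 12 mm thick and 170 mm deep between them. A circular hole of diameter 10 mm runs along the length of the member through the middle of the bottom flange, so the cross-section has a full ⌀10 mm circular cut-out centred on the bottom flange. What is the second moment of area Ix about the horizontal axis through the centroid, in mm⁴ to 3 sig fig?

Ix ≈ 9.12 × 10⁷ mm⁴

Split into non-overlapping primitives; take the origin at the lower-left of the bounding box.
Bottom flange: 240 × 20, A = 4 800 mm², y = 10 mm, Ī = 160 000 mm⁴.
Web: 12 × 170, A = 2 040 mm², y = 105 mm, Ī = 4 913 000 mm⁴.
Top flange: 240 × 20, A = 4 800 mm², y = 200 mm, Ī = 160 000 mm⁴.
Hole (subtracted): ⌀10, A = 78.54 mm², y = 10 mm, Ī = 490.87 mm⁴.
Centroid: ȳ = ΣA·y / ΣA = 105.65 mm.
Transfer each piece to the horizontal axis through the centroid using Ī + A·d² with d = y − 105.65:
  bottom flange: d = -95.645 mm → contributes +44 070 566 mm⁴
  web: d = -0.64536 mm → contributes +4 913 850 mm⁴
  top flange: d = 94.355 mm → contributes +42 893 433 mm⁴
  hole: d = -95.645 mm → contributes −718 976 mm⁴
Total I = 91 158 872 mm⁴.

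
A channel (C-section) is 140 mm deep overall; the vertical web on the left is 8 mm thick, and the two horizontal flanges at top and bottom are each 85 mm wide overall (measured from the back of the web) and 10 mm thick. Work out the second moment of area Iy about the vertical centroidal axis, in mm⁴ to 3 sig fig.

Break the section into simple shapes (no overlaps), measuring from the bottom-left corner of the bounding box.
Web: 8 × 140, A = 1 120 mm², x = 4 mm, Ī = 5973.3 mm⁴.
Top flange (beyond web): 77 × 10, A = 770 mm², x = 46.5 mm, Ī = 380 444 mm⁴.
Bottom flange (beyond web): 77 × 10, A = 770 mm², x = 46.5 mm, Ī = 380 444 mm⁴.
Centroid: x̄ = ΣA·x / ΣA = 28.605 mm.
Transfer each piece to the vertical centroidal axis using Ī + A·d² with d = x − 28.605:
  web: d = -24.605 mm → contributes +684 043 mm⁴
  top flange (beyond web): d = 17.895 mm → contributes +627 015 mm⁴
  bottom flange (beyond web): d = 17.895 mm → contributes +627 015 mm⁴
Total I = 1 938 072 mm⁴.

Iy ≈ 1.94 × 10⁶ mm⁴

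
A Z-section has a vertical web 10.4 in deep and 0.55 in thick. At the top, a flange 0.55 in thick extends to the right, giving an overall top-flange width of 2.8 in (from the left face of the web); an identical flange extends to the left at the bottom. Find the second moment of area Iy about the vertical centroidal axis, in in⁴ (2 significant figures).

Decompose the section into non-overlapping parts with the origin at the bottom-left of its bounding rectangle.
Web: 0.55 × 10.4, A = 5.72 in², x = 2.525 in, Ī = 0.1442 in⁴.
Top flange (beyond web): 2.25 × 0.55, A = 1.238 in², x = 3.925 in, Ī = 0.5221 in⁴.
Bottom flange (beyond web): 2.25 × 0.55, A = 1.238 in², x = 1.125 in, Ī = 0.5221 in⁴.
Centroid: x̄ = ΣA·x / ΣA = 2.525 in.
Transfer each piece to the vertical centroidal axis using Ī + A·d² with d = x − 2.525:
  web: d = 0 in → contributes +0.1442 in⁴
  top flange (beyond web): d = 1.4 in → contributes +2.948 in⁴
  bottom flange (beyond web): d = -1.4 in → contributes +2.948 in⁴
Total I = 6.039 in⁴.

Iy ≈ 6.0 in⁴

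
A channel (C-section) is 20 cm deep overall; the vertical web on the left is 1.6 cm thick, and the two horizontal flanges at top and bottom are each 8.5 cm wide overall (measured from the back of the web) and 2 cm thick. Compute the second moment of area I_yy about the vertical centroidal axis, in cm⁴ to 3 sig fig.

Decompose the section into non-overlapping parts with the origin at the bottom-left of its bounding rectangle.
Web: 1.6 × 20, A = 32 cm², x = 0.8 cm, Ī = 6.8267 cm⁴.
Top flange (beyond web): 6.9 × 2, A = 13.8 cm², x = 5.05 cm, Ī = 54.752 cm⁴.
Bottom flange (beyond web): 6.9 × 2, A = 13.8 cm², x = 5.05 cm, Ī = 54.752 cm⁴.
Centroid: x̄ = ΣA·x / ΣA = 2.7681 cm.
Transfer each piece to the vertical centroidal axis using Ī + A·d² with d = x − 2.7681:
  web: d = -1.9681 cm → contributes +130.78 cm⁴
  top flange (beyond web): d = 2.2819 cm → contributes +126.61 cm⁴
  bottom flange (beyond web): d = 2.2819 cm → contributes +126.61 cm⁴
Total I = 383.99 cm⁴.

I_yy ≈ 384 cm⁴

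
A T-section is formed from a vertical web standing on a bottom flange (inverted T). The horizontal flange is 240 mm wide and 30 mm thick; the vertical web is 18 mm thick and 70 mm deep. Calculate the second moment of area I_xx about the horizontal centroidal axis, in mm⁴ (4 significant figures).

I_xx ≈ 3.735 × 10⁶ mm⁴

Split into non-overlapping primitives; take the origin at the lower-left of the bounding box.
Flange: 240 × 30, A = 7 200 mm², y = 15 mm, Ī = 540 000 mm⁴.
Web: 18 × 70, A = 1 260 mm², y = 65 mm, Ī = 514 500 mm⁴.
Centroid: ȳ = ΣA·y / ΣA = 22.4468 mm.
Transfer each piece to the horizontal centroidal axis using Ī + A·d² with d = y − 22.4468:
  flange: d = -7.44681 mm → contributes +939 276 mm⁴
  web: d = 42.5532 mm → contributes +2 796 075 mm⁴
Total I = 3 735 351 mm⁴.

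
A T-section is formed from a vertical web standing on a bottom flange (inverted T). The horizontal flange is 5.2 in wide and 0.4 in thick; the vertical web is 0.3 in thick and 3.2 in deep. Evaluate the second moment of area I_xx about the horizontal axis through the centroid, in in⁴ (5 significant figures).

I_xx ≈ 2.9751 in⁴

Split into non-overlapping primitives; take the origin at the lower-left of the bounding box.
Flange: 5.2 × 0.4, A = 2.08 in², y = 0.2 in, Ī = 0.02773333 in⁴.
Web: 0.3 × 3.2, A = 0.96 in², y = 2 in, Ī = 0.8192 in⁴.
Centroid: ȳ = ΣA·y / ΣA = 0.7684211 in.
Transfer each piece to the horizontal axis through the centroid using Ī + A·d² with d = y − 0.7684211:
  flange: d = -0.5684211 in → contributes +0.6997865 in⁴
  web: d = 1.231579 in → contributes +2.275315 in⁴
Total I = 2.975102 in⁴.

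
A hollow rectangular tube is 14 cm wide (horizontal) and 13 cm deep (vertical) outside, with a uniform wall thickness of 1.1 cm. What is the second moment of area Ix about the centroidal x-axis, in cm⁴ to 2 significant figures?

Treat the section as a set of non-overlapping primitives; coordinates are from the bounding-box lower-left.
Outer rectangle: 14 × 13, A = 182 cm², y = 6.5 cm, Ī = 2 563 cm⁴.
Inner void (subtracted): 11.8 × 10.8, A = 127.4 cm², y = 6.5 cm, Ī = 1 239 cm⁴.
By symmetry the centroid is at mid-height, ȳ = 6.5 cm.
All pieces are centred on the centroidal x-axis, so I = ΣĪ (holes subtracted) = 1 324 cm⁴.

Ix ≈ 1300 cm⁴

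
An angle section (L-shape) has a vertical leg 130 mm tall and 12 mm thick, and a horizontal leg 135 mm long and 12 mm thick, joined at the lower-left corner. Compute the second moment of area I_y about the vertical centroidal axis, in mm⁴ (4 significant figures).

Decompose the section into non-overlapping parts with the origin at the bottom-left of its bounding rectangle.
Vertical leg: 12 × 130, A = 1 560 mm², x = 6 mm, Ī = 18 720 mm⁴.
Horizontal leg (remainder): 123 × 12, A = 1 476 mm², x = 73.5 mm, Ī = 1 860 867 mm⁴.
Centroid: x̄ = ΣA·x / ΣA = 38.8162 mm.
Transfer each piece to the vertical centroidal axis using Ī + A·d² with d = x − 38.8162:
  vertical leg: d = -32.8162 mm → contributes +1 698 689 mm⁴
  horizontal leg (remainder): d = 34.6838 mm → contributes +3 636 444 mm⁴
Total I = 5 335 133 mm⁴.

I_y ≈ 5.335 × 10⁶ mm⁴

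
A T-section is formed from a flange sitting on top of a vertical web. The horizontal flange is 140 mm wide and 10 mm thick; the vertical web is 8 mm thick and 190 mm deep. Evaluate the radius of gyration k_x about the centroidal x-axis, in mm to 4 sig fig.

Treat the section as a set of non-overlapping primitives; coordinates are from the bounding-box lower-left.
Flange: 140 × 10, A = 1 400 mm², y = 195 mm, Ī = 11666.7 mm⁴.
Web: 8 × 190, A = 1 520 mm², y = 95 mm, Ī = 4 572 667 mm⁴.
Centroid: ȳ = ΣA·y / ΣA = 142.945 mm.
Transfer each piece to the centroidal x-axis using Ī + A·d² with d = y − 142.945:
  flange: d = 52.0548 mm → contributes +3 805 249 mm⁴
  web: d = -47.9452 mm → contributes +8 066 756 mm⁴
Total I = 11 872 005 mm⁴.
Radius of gyration: k = √(I/A) = √(11 872 005 / 2 920) = 63.7633 mm.

k_x ≈ 63.76 mm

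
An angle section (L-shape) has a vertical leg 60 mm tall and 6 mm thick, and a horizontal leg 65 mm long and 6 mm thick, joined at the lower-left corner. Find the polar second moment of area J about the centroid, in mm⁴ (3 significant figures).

J ≈ 5.31 × 10⁵ mm⁴

Split into non-overlapping primitives; take the origin at the lower-left of the bounding box.
Vertical leg: 6 × 60, A = 360 mm², y = 30 mm, Ī = 108 000 mm⁴.
Horizontal leg (remainder): 59 × 6, A = 354 mm², y = 3 mm, Ī = 1 062 mm⁴.
Centroid: ȳ = ΣA·y / ΣA = 16.613 mm.
Transfer each piece to the centroidal x-axis using Ī + A·d² with d = y − 16.613:
  vertical leg: d = 13.387 mm → contributes +172 512 mm⁴
  horizontal leg (remainder): d = -13.613 mm → contributes +66 667 mm⁴
Total I = 239 179 mm⁴.
For the y-axis: x̄ = 19.113 mm.
Repeating about the centroidal y-axis gives I_y = 292 297 mm⁴.
Polar second moment: J = I_x + I_y = 531 476 mm⁴.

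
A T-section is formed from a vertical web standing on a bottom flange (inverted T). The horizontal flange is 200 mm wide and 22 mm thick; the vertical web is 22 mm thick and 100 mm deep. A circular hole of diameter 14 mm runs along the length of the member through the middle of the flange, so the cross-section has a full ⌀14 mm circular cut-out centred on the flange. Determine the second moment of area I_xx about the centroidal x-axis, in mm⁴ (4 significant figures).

I_xx ≈ 7.401 × 10⁶ mm⁴

Split into non-overlapping primitives; take the origin at the lower-left of the bounding box.
Flange: 200 × 22, A = 4 400 mm², y = 11 mm, Ī = 177 467 mm⁴.
Web: 22 × 100, A = 2 200 mm², y = 72 mm, Ī = 1 833 333 mm⁴.
Hole (subtracted): ⌀14, A = 153.938 mm², y = 11 mm, Ī = 1885.74 mm⁴.
Centroid: ȳ = ΣA·y / ΣA = 31.8189 mm.
Transfer each piece to the centroidal x-axis using Ī + A·d² with d = y − 31.8189:
  flange: d = -20.8189 mm → contributes +2 084 546 mm⁴
  web: d = 40.1811 mm → contributes +5 385 277 mm⁴
  hole: d = -20.8189 mm → contributes −68606.7 mm⁴
Total I = 7 401 216 mm⁴.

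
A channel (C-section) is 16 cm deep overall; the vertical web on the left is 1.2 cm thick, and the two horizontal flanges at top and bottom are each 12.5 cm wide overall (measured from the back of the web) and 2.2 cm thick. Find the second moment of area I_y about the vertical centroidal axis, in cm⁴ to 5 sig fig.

I_y ≈ 1072.4 cm⁴

Break the section into simple shapes (no overlaps), measuring from the bottom-left corner of the bounding box.
Web: 1.2 × 16, A = 19.2 cm², x = 0.6 cm, Ī = 2.304 cm⁴.
Top flange (beyond web): 11.3 × 2.2, A = 24.86 cm², x = 6.85 cm, Ī = 264.5311 cm⁴.
Bottom flange (beyond web): 11.3 × 2.2, A = 24.86 cm², x = 6.85 cm, Ī = 264.5311 cm⁴.
Centroid: x̄ = ΣA·x / ΣA = 5.108851 cm.
Transfer each piece to the vertical centroidal axis using Ī + A·d² with d = x − 5.108851:
  web: d = -4.508851 cm → contributes +392.6349 cm⁴
  top flange (beyond web): d = 1.741149 cm → contributes +339.8967 cm⁴
  bottom flange (beyond web): d = 1.741149 cm → contributes +339.8967 cm⁴
Total I = 1072.428 cm⁴.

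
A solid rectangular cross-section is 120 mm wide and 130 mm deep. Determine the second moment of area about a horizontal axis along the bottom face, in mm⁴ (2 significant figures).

The section: 120 × 130, A = 15 600 mm², y = 65 mm, Ī = 21 970 000 mm⁴.
Transfer it to the bottom edge using Ī + A·d² with d = y − 0:
  the section: d = 65 mm → contributes +87 880 000 mm⁴
Total I = 87 880 000 mm⁴.

I_base ≈ 8.8 × 10⁷ mm⁴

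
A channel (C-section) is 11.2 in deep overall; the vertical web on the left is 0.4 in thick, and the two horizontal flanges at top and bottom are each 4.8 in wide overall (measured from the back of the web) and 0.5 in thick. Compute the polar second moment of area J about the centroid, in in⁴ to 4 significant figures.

Treat the section as a set of non-overlapping primitives; coordinates are from the bounding-box lower-left.
Web: 0.4 × 11.2, A = 4.48 in², y = 5.6 in, Ī = 46.8309 in⁴.
Top flange (beyond web): 4.4 × 0.5, A = 2.2 in², y = 10.95 in, Ī = 0.0458333 in⁴.
Bottom flange (beyond web): 4.4 × 0.5, A = 2.2 in², y = 0.25 in, Ī = 0.0458333 in⁴.
By symmetry the centroid is at mid-height, ȳ = 5.6 in.
Transfer each piece to the centroidal x-axis using Ī + A·d² with d = y − 5.6:
  web: d = 0 in → contributes +46.8309 in⁴
  top flange (beyond web): d = 5.35 in → contributes +63.0153 in⁴
  bottom flange (beyond web): d = -5.35 in → contributes +63.0153 in⁴
Total I = 172.862 in⁴.
For the y-axis: x̄ = 1.38919 in.
Repeating about the centroidal y-axis gives I_y = 19.9446 in⁴.
Polar second moment: J = I_x + I_y = 192.806 in⁴.

J ≈ 192.8 in⁴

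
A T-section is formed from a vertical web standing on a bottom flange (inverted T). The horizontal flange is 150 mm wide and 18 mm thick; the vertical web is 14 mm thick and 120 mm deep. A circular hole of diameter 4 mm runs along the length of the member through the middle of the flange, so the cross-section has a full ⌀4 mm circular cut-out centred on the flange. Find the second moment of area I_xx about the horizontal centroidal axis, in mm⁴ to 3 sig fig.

I_xx ≈ 7.01 × 10⁶ mm⁴

Decompose the section into non-overlapping parts with the origin at the bottom-left of its bounding rectangle.
Flange: 150 × 18, A = 2 700 mm², y = 9 mm, Ī = 72 900 mm⁴.
Web: 14 × 120, A = 1 680 mm², y = 78 mm, Ī = 2 016 000 mm⁴.
Hole (subtracted): ⌀4, A = 12.566 mm², y = 9 mm, Ī = 12.566 mm⁴.
Centroid: ȳ = ΣA·y / ΣA = 35.542 mm.
Transfer each piece to the horizontal centroidal axis using Ī + A·d² with d = y − 35.542:
  flange: d = -26.542 mm → contributes +1 974 976 mm⁴
  web: d = 42.458 mm → contributes +5 044 519 mm⁴
  hole: d = -26.542 mm → contributes −8865.2 mm⁴
Total I = 7 010 630 mm⁴.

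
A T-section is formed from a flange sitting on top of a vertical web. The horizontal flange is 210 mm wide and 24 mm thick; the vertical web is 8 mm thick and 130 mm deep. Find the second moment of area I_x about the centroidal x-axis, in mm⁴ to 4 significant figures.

Break the section into simple shapes (no overlaps), measuring from the bottom-left corner of the bounding box.
Flange: 210 × 24, A = 5 040 mm², y = 142 mm, Ī = 241 920 mm⁴.
Web: 8 × 130, A = 1 040 mm², y = 65 mm, Ī = 1 464 667 mm⁴.
Centroid: ȳ = ΣA·y / ΣA = 128.829 mm.
Transfer each piece to the centroidal x-axis using Ī + A·d² with d = y − 128.829:
  flange: d = 13.1711 mm → contributes +1 116 242 mm⁴
  web: d = -63.8289 mm → contributes +5 701 767 mm⁴
Total I = 6 818 009 mm⁴.

I_x ≈ 6.818 × 10⁶ mm⁴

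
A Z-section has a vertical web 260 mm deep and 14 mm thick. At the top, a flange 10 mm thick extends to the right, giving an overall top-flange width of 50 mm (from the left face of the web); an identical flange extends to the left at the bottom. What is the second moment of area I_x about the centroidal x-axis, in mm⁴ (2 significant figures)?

I_x ≈ 3.2 × 10⁷ mm⁴

Break the section into simple shapes (no overlaps), measuring from the bottom-left corner of the bounding box.
Web: 14 × 260, A = 3 640 mm², y = 130 mm, Ī = 20 505 333 mm⁴.
Top flange (beyond web): 36 × 10, A = 360 mm², y = 255 mm, Ī = 3 000 mm⁴.
Bottom flange (beyond web): 36 × 10, A = 360 mm², y = 5 mm, Ī = 3 000 mm⁴.
Centroid: ȳ = ΣA·y / ΣA = 130 mm.
Transfer each piece to the centroidal x-axis using Ī + A·d² with d = y − 130:
  web: d = 0 mm → contributes +20 505 333 mm⁴
  top flange (beyond web): d = 125 mm → contributes +5 628 000 mm⁴
  bottom flange (beyond web): d = -125 mm → contributes +5 628 000 mm⁴
Total I = 31 761 333 mm⁴.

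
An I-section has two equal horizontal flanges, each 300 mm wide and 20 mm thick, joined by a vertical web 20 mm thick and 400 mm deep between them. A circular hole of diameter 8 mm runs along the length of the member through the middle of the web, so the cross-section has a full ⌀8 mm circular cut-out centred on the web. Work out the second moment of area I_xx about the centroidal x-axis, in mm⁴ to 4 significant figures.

I_xx ≈ 6.363 × 10⁸ mm⁴

Break the section into simple shapes (no overlaps), measuring from the bottom-left corner of the bounding box.
Bottom flange: 300 × 20, A = 6 000 mm², y = 10 mm, Ī = 200 000 mm⁴.
Web: 20 × 400, A = 8 000 mm², y = 220 mm, Ī = 106 666 667 mm⁴.
Top flange: 300 × 20, A = 6 000 mm², y = 430 mm, Ī = 200 000 mm⁴.
Hole (subtracted): ⌀8, A = 50.2655 mm², y = 220 mm, Ī = 201.062 mm⁴.
By symmetry the centroid is at mid-height, ȳ = 220 mm.
Transfer each piece to the centroidal x-axis using Ī + A·d² with d = y − 220:
  bottom flange: d = -210 mm → contributes +264 800 000 mm⁴
  web: d = 0 mm → contributes +106 666 667 mm⁴
  top flange: d = 210 mm → contributes +264 800 000 mm⁴
  hole: d = 0 mm → contributes −201.062 mm⁴
Total I = 636 266 466 mm⁴.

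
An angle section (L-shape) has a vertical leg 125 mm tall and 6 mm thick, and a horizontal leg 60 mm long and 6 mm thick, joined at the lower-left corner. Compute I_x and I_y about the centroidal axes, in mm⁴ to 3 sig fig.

Split into non-overlapping primitives; take the origin at the lower-left of the bounding box.
Vertical leg: 6 × 125, A = 750 mm², y = 62.5 mm, Ī = 976 563 mm⁴.
Horizontal leg (remainder): 54 × 6, A = 324 mm², y = 3 mm, Ī = 972 mm⁴.
Centroid: ȳ = ΣA·y / ΣA = 44.55 mm.
Transfer each piece to the centroidal x-axis using Ī + A·d² with d = y − 44.55:
  vertical leg: d = 17.95 mm → contributes +1 218 207 mm⁴
  horizontal leg (remainder): d = -41.55 mm → contributes +560 334 mm⁴
Total I = 1 778 541 mm⁴.
For the y-axis: x̄ = 12.05 mm.
Repeating about the centroidal y-axis gives I_y = 284 613 mm⁴.

I_x ≈ 1.78 × 10⁶ mm⁴, I_y ≈ 2.85 × 10⁵ mm⁴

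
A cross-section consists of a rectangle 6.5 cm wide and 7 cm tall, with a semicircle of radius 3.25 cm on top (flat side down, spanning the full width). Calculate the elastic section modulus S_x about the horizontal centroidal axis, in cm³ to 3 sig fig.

Decompose the section into non-overlapping parts with the origin at the bottom-left of its bounding rectangle.
Rectangular body: 6.5 × 7, A = 45.5 cm², y = 3.5 cm, Ī = 185.79 cm⁴.
Semicircular cap: semicircle r = 3.25, A = 16.592 cm², y = 8.3793 cm, Ī = 12.245 cm⁴.
Centroid: ȳ = ΣA·y / ΣA = 4.8038 cm.
Transfer each piece to the horizontal centroidal axis using Ī + A·d² with d = y − 4.8038:
  rectangular body: d = -1.3038 cm → contributes +263.14 cm⁴
  semicircular cap: d = 3.5755 cm → contributes +224.36 cm⁴
Total I = 487.5 cm⁴.
Extreme fibre distance c = 5.4462 cm; S = I/c = 89.512 cm³.

S_x ≈ 89.5 cm³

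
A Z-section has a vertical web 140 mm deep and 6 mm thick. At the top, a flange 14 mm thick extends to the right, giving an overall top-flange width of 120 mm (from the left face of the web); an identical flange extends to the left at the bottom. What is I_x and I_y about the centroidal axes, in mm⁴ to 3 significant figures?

Break the section into simple shapes (no overlaps), measuring from the bottom-left corner of the bounding box.
Web: 6 × 140, A = 840 mm², y = 70 mm, Ī = 1 372 000 mm⁴.
Top flange (beyond web): 114 × 14, A = 1 596 mm², y = 133 mm, Ī = 26 068 mm⁴.
Bottom flange (beyond web): 114 × 14, A = 1 596 mm², y = 7 mm, Ī = 26 068 mm⁴.
Centroid: ȳ = ΣA·y / ΣA = 70 mm.
Transfer each piece to the centroidal x-axis using Ī + A·d² with d = y − 70:
  web: d = 0 mm → contributes +1 372 000 mm⁴
  top flange (beyond web): d = 63 mm → contributes +6 360 592 mm⁴
  bottom flange (beyond web): d = -63 mm → contributes +6 360 592 mm⁴
Total I = 14 093 184 mm⁴.
For the y-axis: x̄ = 117 mm.
Repeating about the centroidal y-axis gives I_y = 14 950 656 mm⁴.

I_x ≈ 1.41 × 10⁷ mm⁴, I_y ≈ 1.50 × 10⁷ mm⁴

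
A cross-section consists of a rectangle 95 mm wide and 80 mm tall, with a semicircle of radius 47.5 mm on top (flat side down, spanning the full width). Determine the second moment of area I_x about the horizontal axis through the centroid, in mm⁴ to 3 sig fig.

Treat the section as a set of non-overlapping primitives; coordinates are from the bounding-box lower-left.
Rectangular body: 95 × 80, A = 7 600 mm², y = 40 mm, Ī = 4 053 333 mm⁴.
Semicircular cap: semicircle r = 47.5, A = 3544.1 mm², y = 100.16 mm, Ī = 558 736 mm⁴.
Centroid: ȳ = ΣA·y / ΣA = 59.132 mm.
Transfer each piece to the horizontal axis through the centroid using Ī + A·d² with d = y − 59.132:
  rectangular body: d = -19.132 mm → contributes +6 835 271 mm⁴
  semicircular cap: d = 41.027 mm → contributes +6 524 332 mm⁴
Total I = 13 359 602 mm⁴.

I_x ≈ 1.34 × 10⁷ mm⁴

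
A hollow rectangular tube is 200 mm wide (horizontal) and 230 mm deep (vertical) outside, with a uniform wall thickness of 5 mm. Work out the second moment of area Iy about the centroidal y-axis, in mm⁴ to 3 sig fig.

Decompose the section into non-overlapping parts with the origin at the bottom-left of its bounding rectangle.
Outer rectangle: 200 × 230, A = 46 000 mm², x = 100 mm, Ī = 153 333 333 mm⁴.
Inner void (subtracted): 190 × 220, A = 41 800 mm², x = 100 mm, Ī = 125 748 333 mm⁴.
By symmetry the centroid is at mid-width, x̄ = 100 mm.
All pieces are centred on the centroidal y-axis, so I = ΣĪ (holes subtracted) = 27 585 000 mm⁴.

Iy ≈ 2.76 × 10⁷ mm⁴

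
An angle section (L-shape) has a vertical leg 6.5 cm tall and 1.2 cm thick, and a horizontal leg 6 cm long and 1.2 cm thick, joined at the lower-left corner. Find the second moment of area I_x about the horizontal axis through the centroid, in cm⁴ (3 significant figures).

Decompose the section into non-overlapping parts with the origin at the bottom-left of its bounding rectangle.
Vertical leg: 1.2 × 6.5, A = 7.8 cm², y = 3.25 cm, Ī = 27.463 cm⁴.
Horizontal leg (remainder): 4.8 × 1.2, A = 5.76 cm², y = 0.6 cm, Ī = 0.6912 cm⁴.
Centroid: ȳ = ΣA·y / ΣA = 2.1243 cm.
Transfer each piece to the horizontal axis through the centroid using Ī + A·d² with d = y − 2.1243:
  vertical leg: d = 1.1257 cm → contributes +37.346 cm⁴
  horizontal leg (remainder): d = -1.5243 cm → contributes +14.075 cm⁴
Total I = 51.421 cm⁴.

I_x ≈ 51.4 cm⁴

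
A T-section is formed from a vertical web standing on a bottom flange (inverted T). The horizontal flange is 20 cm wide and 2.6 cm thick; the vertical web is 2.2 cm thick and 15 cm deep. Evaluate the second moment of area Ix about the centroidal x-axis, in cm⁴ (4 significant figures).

Decompose the section into non-overlapping parts with the origin at the bottom-left of its bounding rectangle.
Flange: 20 × 2.6, A = 52 cm², y = 1.3 cm, Ī = 29.2933 cm⁴.
Web: 2.2 × 15, A = 33 cm², y = 10.1 cm, Ī = 618.75 cm⁴.
Centroid: ȳ = ΣA·y / ΣA = 4.71647 cm.
Transfer each piece to the centroidal x-axis using Ī + A·d² with d = y − 4.71647:
  flange: d = -3.41647 cm → contributes +636.251 cm⁴
  web: d = 5.38353 cm → contributes +1575.17 cm⁴
Total I = 2211.42 cm⁴.

Ix ≈ 2211 cm⁴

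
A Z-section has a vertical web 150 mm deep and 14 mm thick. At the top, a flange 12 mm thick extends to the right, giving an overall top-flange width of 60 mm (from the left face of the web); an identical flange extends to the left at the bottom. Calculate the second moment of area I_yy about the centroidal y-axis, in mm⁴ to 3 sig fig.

Split into non-overlapping primitives; take the origin at the lower-left of the bounding box.
Web: 14 × 150, A = 2 100 mm², x = 53 mm, Ī = 34 300 mm⁴.
Top flange (beyond web): 46 × 12, A = 552 mm², x = 83 mm, Ī = 97 336 mm⁴.
Bottom flange (beyond web): 46 × 12, A = 552 mm², x = 23 mm, Ī = 97 336 mm⁴.
Centroid: x̄ = ΣA·x / ΣA = 53 mm.
Transfer each piece to the centroidal y-axis using Ī + A·d² with d = x − 53:
  web: d = 0 mm → contributes +34 300 mm⁴
  top flange (beyond web): d = 30 mm → contributes +594 136 mm⁴
  bottom flange (beyond web): d = -30 mm → contributes +594 136 mm⁴
Total I = 1 222 572 mm⁴.

I_yy ≈ 1.22 × 10⁶ mm⁴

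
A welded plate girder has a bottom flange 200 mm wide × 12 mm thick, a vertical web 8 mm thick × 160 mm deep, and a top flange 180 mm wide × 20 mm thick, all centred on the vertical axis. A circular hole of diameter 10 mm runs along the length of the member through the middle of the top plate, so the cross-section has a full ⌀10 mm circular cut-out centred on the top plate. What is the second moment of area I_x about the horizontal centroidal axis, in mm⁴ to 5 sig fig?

I_x ≈ 4.7457 × 10⁷ mm⁴

Split into non-overlapping primitives; take the origin at the lower-left of the bounding box.
Bottom plate: 200 × 12, A = 2 400 mm², y = 6 mm, Ī = 28 800 mm⁴.
Web plate: 8 × 160, A = 1 280 mm², y = 92 mm, Ī = 2 730 667 mm⁴.
Top plate: 180 × 20, A = 3 600 mm², y = 182 mm, Ī = 120 000 mm⁴.
Hole (subtracted): ⌀10, A = 78.53982 mm², y = 182 mm, Ī = 490.8739 mm⁴.
Centroid: ȳ = ΣA·y / ΣA = 107.3485 mm.
Transfer each piece to the horizontal centroidal axis using Ī + A·d² with d = y − 107.3485:
  bottom plate: d = -101.3485 mm → contributes +24 680 431 mm⁴
  web plate: d = -15.34847 mm → contributes +3 032 203 mm⁴
  top plate: d = 74.65153 mm → contributes +20 182 262 mm⁴
  hole: d = 74.65153 mm → contributes −438181.5 mm⁴
Total I = 47 456 715 mm⁴.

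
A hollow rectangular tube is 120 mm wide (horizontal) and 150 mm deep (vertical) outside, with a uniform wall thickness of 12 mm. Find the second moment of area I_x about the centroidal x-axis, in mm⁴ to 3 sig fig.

Treat the section as a set of non-overlapping primitives; coordinates are from the bounding-box lower-left.
Outer rectangle: 120 × 150, A = 18 000 mm², y = 75 mm, Ī = 33 750 000 mm⁴.
Inner void (subtracted): 96 × 126, A = 12 096 mm², y = 75 mm, Ī = 16 003 008 mm⁴.
By symmetry the centroid is at mid-height, ȳ = 75 mm.
All pieces are centred on the centroidal x-axis, so I = ΣĪ (holes subtracted) = 17 746 992 mm⁴.

I_x ≈ 1.77 × 10⁷ mm⁴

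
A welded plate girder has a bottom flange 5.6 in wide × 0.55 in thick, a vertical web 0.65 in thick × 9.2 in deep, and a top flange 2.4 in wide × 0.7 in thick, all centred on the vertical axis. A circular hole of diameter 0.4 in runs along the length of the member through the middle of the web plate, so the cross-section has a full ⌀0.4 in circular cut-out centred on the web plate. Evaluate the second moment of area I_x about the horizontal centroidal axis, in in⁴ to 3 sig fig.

Treat the section as a set of non-overlapping primitives; coordinates are from the bounding-box lower-left.
Bottom plate: 5.6 × 0.55, A = 3.08 in², y = 0.275 in, Ī = 0.077642 in⁴.
Web plate: 0.65 × 9.2, A = 5.98 in², y = 5.15 in, Ī = 42.179 in⁴.
Top plate: 2.4 × 0.7, A = 1.68 in², y = 10.1 in, Ī = 0.0686 in⁴.
Hole (subtracted): ⌀0.4, A = 0.12566 in², y = 5.15 in, Ī = 0.0012566 in⁴.
Centroid: ȳ = ΣA·y / ΣA = 4.5189 in.
Transfer each piece to the horizontal centroidal axis using Ī + A·d² with d = y − 4.5189:
  bottom plate: d = -4.2439 in → contributes +55.55 in⁴
  web plate: d = 0.63113 in → contributes +44.561 in⁴
  top plate: d = 5.5811 in → contributes +52.399 in⁴
  hole: d = 0.63113 in → contributes −0.051311 in⁴
Total I = 152.46 in⁴.

I_x ≈ 152 in⁴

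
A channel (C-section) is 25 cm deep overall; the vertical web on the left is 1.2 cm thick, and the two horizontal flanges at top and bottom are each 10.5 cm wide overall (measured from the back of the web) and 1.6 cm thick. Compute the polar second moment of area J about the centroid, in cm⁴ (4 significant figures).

Break the section into simple shapes (no overlaps), measuring from the bottom-left corner of the bounding box.
Web: 1.2 × 25, A = 30 cm², y = 12.5 cm, Ī = 1562.5 cm⁴.
Top flange (beyond web): 9.3 × 1.6, A = 14.88 cm², y = 24.2 cm, Ī = 3.1744 cm⁴.
Bottom flange (beyond web): 9.3 × 1.6, A = 14.88 cm², y = 0.8 cm, Ī = 3.1744 cm⁴.
By symmetry the centroid is at mid-height, ȳ = 12.5 cm.
Transfer each piece to the centroidal x-axis using Ī + A·d² with d = y − 12.5:
  web: d = 0 cm → contributes +1562.5 cm⁴
  top flange (beyond web): d = 11.7 cm → contributes +2040.1 cm⁴
  bottom flange (beyond web): d = -11.7 cm → contributes +2040.1 cm⁴
Total I = 5642.7 cm⁴.
For the y-axis: x̄ = 3.21446 cm.
Repeating about the centroidal y-axis gives I_y = 629.872 cm⁴.
Polar second moment: J = I_x + I_y = 6272.57 cm⁴.

J ≈ 6273 cm⁴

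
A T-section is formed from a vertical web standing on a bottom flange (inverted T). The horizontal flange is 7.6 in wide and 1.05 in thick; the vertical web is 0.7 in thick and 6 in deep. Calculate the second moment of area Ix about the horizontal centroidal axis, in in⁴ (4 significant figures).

Ix ≈ 47.53 in⁴

Treat the section as a set of non-overlapping primitives; coordinates are from the bounding-box lower-left.
Flange: 7.6 × 1.05, A = 7.98 in², y = 0.525 in, Ī = 0.733163 in⁴.
Web: 0.7 × 6, A = 4.2 in², y = 4.05 in, Ī = 12.6 in⁴.
Centroid: ȳ = ΣA·y / ΣA = 1.74052 in.
Transfer each piece to the horizontal centroidal axis using Ī + A·d² with d = y − 1.74052:
  flange: d = -1.21552 in → contributes +12.5235 in⁴
  web: d = 2.30948 in → contributes +35.0016 in⁴
Total I = 47.5251 in⁴.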